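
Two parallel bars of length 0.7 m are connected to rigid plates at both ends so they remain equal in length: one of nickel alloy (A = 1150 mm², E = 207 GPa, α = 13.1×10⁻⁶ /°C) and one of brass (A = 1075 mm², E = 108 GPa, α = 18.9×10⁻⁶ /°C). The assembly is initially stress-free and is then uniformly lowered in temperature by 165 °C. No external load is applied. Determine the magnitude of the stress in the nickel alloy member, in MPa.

Equilibrium of a rigid end plate with no external load gives equal and opposite internal forces ±P in the two members. Since α_{brass} > α_{nickel alloy}, cooling drives the brass into tension and the nickel alloy into compression.
Setting the final lengths equal and cancelling L: (α₁ − α₂)ΔT = P/(A₁E₁) + P/(A₂E₂).
|α₁ − α₂|·ΔT = 5.8×10⁻⁶ × 165 = 0.000957.
1/(A₁E₁) + 1/(A₂E₂) = 1/(1150×207×10³) + 1/(1075×108×10³) = 1.281×10⁻⁸ N⁻¹.
So P = 0.000957 / 1.281×10⁻⁸ = 74.68 kN.
σ_{nickel alloy} = P/A₁ = 74680/1150 = 64.94 MPa, compressive.

σ ≈ 64.9 MPa (compressive)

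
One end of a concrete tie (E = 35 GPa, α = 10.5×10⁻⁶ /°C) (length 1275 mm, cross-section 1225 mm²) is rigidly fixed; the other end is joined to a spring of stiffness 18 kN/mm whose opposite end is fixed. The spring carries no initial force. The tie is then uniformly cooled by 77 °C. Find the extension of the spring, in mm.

δ ≈ 0.671 mm

The unrestrained thermal change is αΔT L = 10.5×10⁻⁶ × 77 × 1275 = 1.031 mm.
With a force P in the spring, the elastic change of the tie is PL/(AE) and that of the spring is P/k; compatibility requires their sum to equal δ_free.
So P = δ_free / [L/(AE) + 1/k] = 1.031 / [ 1275/(1225×35×10³) + 1/(18×10³) ].
P = 1.031 / 8.529×10⁻⁵ = 12090 N.
Spring extension = P/k = 12090/(18×10³) = 0.6714 mm.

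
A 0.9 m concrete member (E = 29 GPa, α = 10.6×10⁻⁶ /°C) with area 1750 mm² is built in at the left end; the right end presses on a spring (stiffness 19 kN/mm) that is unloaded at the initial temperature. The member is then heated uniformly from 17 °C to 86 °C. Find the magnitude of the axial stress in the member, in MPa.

σ ≈ 5.35 MPa (compressive)

The unrestrained thermal change is αΔT L = 10.6×10⁻⁶ × 69 × 900 = 0.6583 mm.
With a force P in the spring, the elastic change of the member is PL/(AE) and that of the spring is P/k; compatibility requires their sum to equal δ_free.
P [ L/(AE) + 1/k ] = δ_free → P [ 900/(1750×29×10³) + 1/(19×10³) ] = 0.6583.
P = 0.6583 / 7.037×10⁻⁵ = 9355 N.
σ = P/A = 9355/1750 = 5.346 MPa.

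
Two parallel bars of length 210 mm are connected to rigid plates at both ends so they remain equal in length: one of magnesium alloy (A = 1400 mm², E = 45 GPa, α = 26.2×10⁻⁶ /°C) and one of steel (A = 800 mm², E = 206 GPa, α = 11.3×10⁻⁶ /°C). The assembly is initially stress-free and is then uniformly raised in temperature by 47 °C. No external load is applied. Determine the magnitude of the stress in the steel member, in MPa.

Equilibrium of a rigid end plate with no external load gives equal and opposite internal forces ±P in the two members. Since α_{magnesium alloy} > α_{steel}, heating drives the magnesium alloy into compression and the steel into tension.
Compatibility of the two members (thermal + elastic change equal): (α₁ − α₂)ΔT = P·[1/(A₁E₁) + 1/(A₂E₂)].
|α₁ − α₂|·ΔT = 14.9×10⁻⁶ × 47 = 0.0007003.
1/(A₁E₁) + 1/(A₂E₂) = 1/(1400×45×10³) + 1/(800×206×10³) = 2.194×10⁻⁸ N⁻¹.
So P = 0.0007003 / 2.194×10⁻⁸ = 31.92 kN.
σ_{steel} = P/A₂ = 31920/800 = 39.9 MPa, tensile.

σ ≈ 39.9 MPa (tensile)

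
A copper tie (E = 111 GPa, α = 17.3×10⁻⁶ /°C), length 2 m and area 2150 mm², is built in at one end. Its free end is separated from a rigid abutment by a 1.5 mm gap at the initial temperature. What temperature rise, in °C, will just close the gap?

ΔT ≈ 43.4 °C

The gap closes when αΔT L = 1.5 mm, since the tie is still unstressed at that instant.
ΔT = 1.5 / (17.3×10⁻⁶ × 2000) = 43.35 °C.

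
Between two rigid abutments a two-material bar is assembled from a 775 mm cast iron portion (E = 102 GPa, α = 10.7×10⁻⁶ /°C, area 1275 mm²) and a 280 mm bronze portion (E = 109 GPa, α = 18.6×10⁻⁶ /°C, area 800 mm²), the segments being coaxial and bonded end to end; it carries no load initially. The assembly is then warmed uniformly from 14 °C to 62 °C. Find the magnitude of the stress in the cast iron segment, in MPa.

If the supports were absent, the total length change would be Σ αᵢΔT Lᵢ = 10.7×10⁻⁶×48×775 + 18.6×10⁻⁶×48×280 = 0.648 mm.
The walls prevent any net length change, so an axial force P (same in every segment) develops. Compatibility: P · Σ Lᵢ/(AᵢEᵢ) = δ_free.
The series flexibility is Σ Lᵢ/(AᵢEᵢ) = 775/(1275×102×10³) + 280/(800×109×10³) = 9.17×10⁻⁶ mm/N.
Hence P = δ_free / Σ(L/AE) = 0.648/9.17×10⁻⁶ = 70.67 kN (compressive).
σ_{cast iron} = P / A = 70670 / 1275 = 55.42 MPa.

σ ≈ 55.4 MPa (compressive)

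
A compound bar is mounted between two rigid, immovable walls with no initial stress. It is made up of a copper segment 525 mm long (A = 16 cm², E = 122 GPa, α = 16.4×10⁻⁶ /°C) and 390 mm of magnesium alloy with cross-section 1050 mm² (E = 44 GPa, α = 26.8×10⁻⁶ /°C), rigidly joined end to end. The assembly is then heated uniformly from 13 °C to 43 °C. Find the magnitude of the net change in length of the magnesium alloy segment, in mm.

Free thermal expansion of the whole bar: Σ αᵢΔT Lᵢ = 16.4×10⁻⁶×30×525 + 26.8×10⁻⁶×30×390 = 0.5719 mm.
Since the ends are fixed, an axial force P builds up, equal in every segment, with P · Σ Lᵢ/(AᵢEᵢ) = δ_free.
Σ Lᵢ/(AᵢEᵢ) = 525/(1600×122×10³) + 390/(1050×44×10³) = 1.113×10⁻⁵ mm/N.
P = 0.5719 / 1.113×10⁻⁵ = 51370 N = 51.37 kN, compressive.
For the magnesium alloy segment, free thermal change = 26.8×10⁻⁶×30×390 = 0.3136 mm and elastic change from P = 51370×390/(1050×44×10³) = 0.4337 mm; these oppose, so the net change is 0.12 mm (segment shortens).

|ΔL| ≈ 0.12 mm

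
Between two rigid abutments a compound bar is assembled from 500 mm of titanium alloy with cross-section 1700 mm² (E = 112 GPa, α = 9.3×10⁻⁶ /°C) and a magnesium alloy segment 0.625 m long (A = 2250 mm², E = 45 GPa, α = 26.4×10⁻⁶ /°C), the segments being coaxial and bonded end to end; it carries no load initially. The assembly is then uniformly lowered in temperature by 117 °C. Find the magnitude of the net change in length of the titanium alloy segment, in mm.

|ΔL| ≈ 0.194 mm

With the walls removed the bar would change length by δ_free = Σ αᵢΔT Lᵢ = 9.3×10⁻⁶×117×500 + 26.4×10⁻⁶×117×625 = 2.475 mm.
Since the ends are fixed, an axial force P builds up, equal in every segment, with P · Σ Lᵢ/(AᵢEᵢ) = δ_free.
The series flexibility is Σ Lᵢ/(AᵢEᵢ) = 500/(1700×112×10³) + 625/(2250×45×10³) = 8.799×10⁻⁶ mm/N.
So P = 2.475 / 8.799×10⁻⁶ = 281.2 kN, tensile.
For the titanium alloy segment, free thermal change = 9.3×10⁻⁶×117×500 = 0.5441 mm and elastic change from P = 281200×500/(1700×112×10³) = 0.7385 mm; these oppose, so the net change is 0.194 mm (segment lengthens).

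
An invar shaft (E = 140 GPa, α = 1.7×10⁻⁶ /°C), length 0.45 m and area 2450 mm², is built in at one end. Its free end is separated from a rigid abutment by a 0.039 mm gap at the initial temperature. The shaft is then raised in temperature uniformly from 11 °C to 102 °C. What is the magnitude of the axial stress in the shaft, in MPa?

Unrestrained expansion: δ_free = αΔT L = 1.7×10⁻⁶ × 91 × 450 = 0.06961 mm.
This exceeds the 0.039 mm gap, so the wall pushes back. The portion of expansion that must be recovered elastically is δ_free − gap = 0.06961 − 0.039 = 0.03061 mm.
Compatibility: PL/(AE) = 0.03061 mm, so σ = P/A = E × (0.03061/450) = 9.525 MPa.

σ ≈ 9.52 MPa (compressive)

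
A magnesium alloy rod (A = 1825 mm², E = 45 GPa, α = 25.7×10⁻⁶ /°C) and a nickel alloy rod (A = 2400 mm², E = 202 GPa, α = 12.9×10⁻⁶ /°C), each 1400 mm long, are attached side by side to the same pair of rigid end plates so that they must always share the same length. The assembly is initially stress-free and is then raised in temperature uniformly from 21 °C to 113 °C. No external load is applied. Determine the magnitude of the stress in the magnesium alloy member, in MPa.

σ ≈ 45.3 MPa (compressive)

Equilibrium of a rigid end plate with no external load gives equal and opposite internal forces ±P in the two members. Since α_{magnesium alloy} > α_{nickel alloy}, heating drives the magnesium alloy into compression and the nickel alloy into tension.
Equating the net (thermal + elastic) strains gives |α₁ − α₂|·ΔT = P·[1/(A₁E₁) + 1/(A₂E₂)].
|α₁ − α₂|·ΔT = 12.8×10⁻⁶ × 92 = 0.001178.
1/(A₁E₁) + 1/(A₂E₂) = 1/(1825×45×10³) + 1/(2400×202×10³) = 1.424×10⁻⁸ N⁻¹.
P = 0.001178 / 1.424×10⁻⁸ = 82700 N = 82.7 kN.
σ_{magnesium alloy} = P/A₁ = 82700/1825 = 45.32 MPa, compressive.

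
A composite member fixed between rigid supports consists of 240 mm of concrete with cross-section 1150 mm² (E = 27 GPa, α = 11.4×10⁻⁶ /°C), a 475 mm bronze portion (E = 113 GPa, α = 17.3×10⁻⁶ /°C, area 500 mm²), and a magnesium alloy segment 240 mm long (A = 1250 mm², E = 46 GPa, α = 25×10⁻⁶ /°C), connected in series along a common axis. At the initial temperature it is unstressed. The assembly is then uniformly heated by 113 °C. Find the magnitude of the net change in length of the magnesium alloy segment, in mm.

If the supports were absent, the total length change would be Σ αᵢΔT Lᵢ = 11.4×10⁻⁶×113×240 + 17.3×10⁻⁶×113×475 + 25×10⁻⁶×113×240 = 1.916 mm.
The walls prevent any net length change, so an axial force P (same in every segment) develops. Compatibility: P · Σ Lᵢ/(AᵢEᵢ) = δ_free.
The series flexibility is Σ Lᵢ/(AᵢEᵢ) = 240/(1150×27×10³) + 475/(500×113×10³) + 240/(1250×46×10³) = 2.031×10⁻⁵ mm/N.
Hence P = δ_free / Σ(L/AE) = 1.916/2.031×10⁻⁵ = 94.32 kN (compressive).
For the magnesium alloy segment, free thermal change = 25×10⁻⁶×113×240 = 0.678 mm and elastic change from P = 94320×240/(1250×46×10³) = 0.3937 mm; these oppose, so the net change is 0.284 mm (segment lengthens).

|ΔL| ≈ 0.284 mm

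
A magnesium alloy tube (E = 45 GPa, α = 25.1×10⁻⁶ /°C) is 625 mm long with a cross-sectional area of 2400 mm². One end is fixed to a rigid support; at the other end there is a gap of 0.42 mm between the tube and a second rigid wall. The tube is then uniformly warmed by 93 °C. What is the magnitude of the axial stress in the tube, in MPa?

σ ≈ 74.8 MPa (compressive)

Free thermal elongation = αΔT L = 25.1×10⁻⁶ × 93 × 625 = 1.459 mm.
After closing the 0.42 mm clearance, 1.459 − 0.42 = 1.039 mm of expansion remains to be suppressed by the wall.
That suppressed elongation corresponds to σ = E·Δ/L = 45×10³ × 1.039/625 = 74.8 MPa.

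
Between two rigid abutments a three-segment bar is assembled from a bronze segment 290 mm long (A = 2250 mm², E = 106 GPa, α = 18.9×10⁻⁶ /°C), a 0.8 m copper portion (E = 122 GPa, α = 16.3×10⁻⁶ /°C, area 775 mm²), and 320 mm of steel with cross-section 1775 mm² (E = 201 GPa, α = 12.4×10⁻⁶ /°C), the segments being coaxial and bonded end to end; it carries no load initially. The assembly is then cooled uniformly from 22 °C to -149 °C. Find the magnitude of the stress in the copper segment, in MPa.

σ ≈ 469 MPa (tensile)

If the supports were absent, the total length change would be Σ αᵢΔT Lᵢ = 18.9×10⁻⁶×171×290 + 16.3×10⁻⁶×171×800 + 12.4×10⁻⁶×171×320 = 3.846 mm.
The rigid supports impose zero overall length change; the single axial force P common to all segments must satisfy P Σ Lᵢ/(AᵢEᵢ) = δ_free.
The series flexibility is Σ Lᵢ/(AᵢEᵢ) = 290/(2250×106×10³) + 800/(775×122×10³) + 320/(1775×201×10³) = 1.057×10⁻⁵ mm/N.
So P = 3.846 / 1.057×10⁻⁵ = 363.7 kN, tensile.
σ_{copper} = P / A = 363700 / 775 = 469.3 MPa.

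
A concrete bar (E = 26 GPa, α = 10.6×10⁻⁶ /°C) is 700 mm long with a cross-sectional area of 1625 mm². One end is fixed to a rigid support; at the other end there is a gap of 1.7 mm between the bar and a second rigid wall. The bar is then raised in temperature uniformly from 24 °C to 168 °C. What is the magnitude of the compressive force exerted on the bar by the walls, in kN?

Free thermal elongation = αΔT L = 10.6×10⁻⁶ × 144 × 700 = 1.068 mm.
This is smaller than the 1.7 mm clearance, so the bar expands freely without reaching the stop — the stress is zero.

P ≈ 0 kN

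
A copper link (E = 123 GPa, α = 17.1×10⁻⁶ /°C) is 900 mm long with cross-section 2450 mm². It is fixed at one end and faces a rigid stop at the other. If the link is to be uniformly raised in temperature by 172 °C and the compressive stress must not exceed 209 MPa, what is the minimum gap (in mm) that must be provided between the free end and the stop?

With no wall the link would lengthen by αΔT L = 17.1×10⁻⁶ × 172 × 900 = 2.647 mm.
At the allowable stress the elastic shortening the wall may impose is σL/E = 209 × 900 / (123×10³) = 1.529 mm.
The gap must absorb the remainder: g_min = 2.647 − 1.529 = 1.118 mm.

g ≈ 1.12 mm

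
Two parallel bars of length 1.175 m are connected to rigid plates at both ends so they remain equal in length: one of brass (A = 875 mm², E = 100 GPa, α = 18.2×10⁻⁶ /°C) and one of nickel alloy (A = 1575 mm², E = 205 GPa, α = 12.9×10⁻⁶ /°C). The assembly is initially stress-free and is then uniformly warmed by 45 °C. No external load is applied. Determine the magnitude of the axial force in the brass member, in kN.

P ≈ 16.4 kN (compressive in the brass)

The brass has the larger α, so on heating it would change length more than the nickel alloy if both were free. The rigid plates force a common final length, so the brass is put into compression and the nickel alloy into tension, with equal and opposite forces P (no external load).
Setting the final lengths equal and cancelling L: (α₁ − α₂)ΔT = P/(A₁E₁) + P/(A₂E₂).
|α₁ − α₂|·ΔT = 5.3×10⁻⁶ × 45 = 0.0002385.
1/(A₁E₁) + 1/(A₂E₂) = 1/(875×100×10³) + 1/(1575×205×10³) = 1.453×10⁻⁸ N⁻¹.
So P = 0.0002385 / 1.453×10⁻⁸ = 16.42 kN.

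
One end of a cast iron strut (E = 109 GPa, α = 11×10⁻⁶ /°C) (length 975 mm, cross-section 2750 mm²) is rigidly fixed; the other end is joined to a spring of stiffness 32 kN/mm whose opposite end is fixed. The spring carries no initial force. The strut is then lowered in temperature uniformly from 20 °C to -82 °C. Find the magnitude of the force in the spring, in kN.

The unrestrained thermal change is αΔT L = 11×10⁻⁶ × 102 × 975 = 1.094 mm.
With a force P in the spring, the elastic change of the strut is PL/(AE) and that of the spring is P/k; compatibility requires their sum to equal δ_free.
So P = δ_free / [L/(AE) + 1/k] = 1.094 / [ 975/(2750×109×10³) + 1/(32×10³) ].
P = 1.094 / 3.45×10⁻⁵ = 31710 N.

P ≈ 31.7 kN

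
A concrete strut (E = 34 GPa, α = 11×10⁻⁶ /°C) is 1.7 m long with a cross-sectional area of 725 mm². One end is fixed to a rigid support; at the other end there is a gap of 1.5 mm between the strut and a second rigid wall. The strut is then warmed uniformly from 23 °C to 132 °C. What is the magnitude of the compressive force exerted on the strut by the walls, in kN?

P ≈ 7.81 kN

Free thermal elongation = αΔT L = 11×10⁻⁶ × 109 × 1700 = 2.038 mm.
The gap closes (δ_free > 1.5 mm) and the wall then resists a further 2.038 − 1.5 = 0.5383 mm of expansion.
Compatibility: PL/(AE) = 0.5383 mm, so σ = P/A = E × (0.5383/1700) = 10.77 MPa.
P = σA = 10.77 × 725 = 7.805 kN.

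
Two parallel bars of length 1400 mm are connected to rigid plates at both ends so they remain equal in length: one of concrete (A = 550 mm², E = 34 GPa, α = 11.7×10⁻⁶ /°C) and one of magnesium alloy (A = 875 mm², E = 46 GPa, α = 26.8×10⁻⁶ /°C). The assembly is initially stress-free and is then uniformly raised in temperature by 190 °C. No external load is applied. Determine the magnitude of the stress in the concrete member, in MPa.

σ ≈ 66.6 MPa (tensile)

The magnesium alloy has the larger α, so on heating it would change length more than the concrete if both were free. The rigid plates force a common final length, so the magnesium alloy is put into compression and the concrete into tension, with equal and opposite forces P (no external load).
Compatibility of the two members (thermal + elastic change equal): (α₁ − α₂)ΔT = P·[1/(A₁E₁) + 1/(A₂E₂)].
|α₁ − α₂|·ΔT = 15.1×10⁻⁶ × 190 = 0.002869.
1/(A₁E₁) + 1/(A₂E₂) = 1/(550×34×10³) + 1/(875×46×10³) = 7.832×10⁻⁸ N⁻¹.
P = 0.002869 / 7.832×10⁻⁸ = 36630 N = 36.63 kN.
σ_{concrete} = P/A₁ = 36630/550 = 66.6 MPa, tensile.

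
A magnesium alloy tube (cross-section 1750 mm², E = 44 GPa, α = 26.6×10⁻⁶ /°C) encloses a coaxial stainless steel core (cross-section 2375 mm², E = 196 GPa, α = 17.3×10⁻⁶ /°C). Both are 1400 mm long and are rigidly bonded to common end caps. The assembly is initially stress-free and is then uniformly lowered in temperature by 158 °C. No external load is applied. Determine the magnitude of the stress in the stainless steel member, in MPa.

σ ≈ 40.9 MPa (compressive)

Both members must finish at the same length. With the larger α, the magnesium alloy tends to over-contract; the plates restrain it, putting the magnesium alloy in tension and the stainless steel in compression. With no external load the two internal forces are equal and opposite, magnitude P.
Setting the final lengths equal and cancelling L: (α₁ − α₂)ΔT = P/(A₁E₁) + P/(A₂E₂).
|α₁ − α₂|·ΔT = 9.3×10⁻⁶ × 158 = 0.001469.
1/(A₁E₁) + 1/(A₂E₂) = 1/(1750×44×10³) + 1/(2375×196×10³) = 1.514×10⁻⁸ N⁻¹.
P = 0.001469 / 1.514×10⁻⁸ = 97080 N = 97.08 kN.
σ_{stainless steel} = P/A₂ = 97080/2375 = 40.88 MPa, compressive.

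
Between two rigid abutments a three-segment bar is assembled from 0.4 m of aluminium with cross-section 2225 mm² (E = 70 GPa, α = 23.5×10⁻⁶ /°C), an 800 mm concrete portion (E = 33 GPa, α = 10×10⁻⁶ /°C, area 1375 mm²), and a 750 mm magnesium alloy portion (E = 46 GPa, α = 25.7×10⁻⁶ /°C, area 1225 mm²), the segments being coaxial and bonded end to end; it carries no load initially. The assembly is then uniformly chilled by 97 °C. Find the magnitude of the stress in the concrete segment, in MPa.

If the supports were absent, the total length change would be Σ αᵢΔT Lᵢ = 23.5×10⁻⁶×97×400 + 10×10⁻⁶×97×800 + 25.7×10⁻⁶×97×750 = 3.557 mm.
Since the ends are fixed, an axial force P builds up, equal in every segment, with P · Σ Lᵢ/(AᵢEᵢ) = δ_free.
Σ Lᵢ/(AᵢEᵢ) = 400/(2225×70×10³) + 800/(1375×33×10³) + 750/(1225×46×10³) = 3.351×10⁻⁵ mm/N.
Hence P = δ_free / Σ(L/AE) = 3.557/3.351×10⁻⁵ = 106.2 kN (tensile).
σ_{concrete} = P / A = 106200 / 1375 = 77.21 MPa.

σ ≈ 77.2 MPa (tensile)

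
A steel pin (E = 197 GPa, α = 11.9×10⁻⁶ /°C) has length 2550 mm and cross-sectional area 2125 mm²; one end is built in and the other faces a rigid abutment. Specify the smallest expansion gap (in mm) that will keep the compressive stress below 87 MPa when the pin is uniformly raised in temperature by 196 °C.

g ≈ 4.82 mm

With no wall the pin would lengthen by αΔT L = 11.9×10⁻⁶ × 196 × 2550 = 5.948 mm.
At the allowable stress the elastic shortening the wall may impose is σL/E = 87 × 2550 / (197×10³) = 1.126 mm.
So the gap has to take up the difference, g_min = δ_free − σL/E = 5.948 − 1.126 = 4.821 mm.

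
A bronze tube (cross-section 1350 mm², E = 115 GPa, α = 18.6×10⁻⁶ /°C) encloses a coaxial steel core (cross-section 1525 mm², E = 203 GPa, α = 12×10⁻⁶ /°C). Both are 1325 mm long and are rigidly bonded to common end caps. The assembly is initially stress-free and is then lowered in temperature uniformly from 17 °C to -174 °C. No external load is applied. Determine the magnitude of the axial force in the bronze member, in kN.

P ≈ 130 kN (tensile in the bronze)

Equilibrium of a rigid end plate with no external load gives equal and opposite internal forces ±P in the two members. Since α_{bronze} > α_{steel}, cooling drives the bronze into tension and the steel into compression.
Equating the net (thermal + elastic) strains gives |α₁ − α₂|·ΔT = P·[1/(A₁E₁) + 1/(A₂E₂)].
|α₁ − α₂|·ΔT = 6.6×10⁻⁶ × 191 = 0.001261.
1/(A₁E₁) + 1/(A₂E₂) = 1/(1350×115×10³) + 1/(1525×203×10³) = 9.671×10⁻⁹ N⁻¹.
P = 0.001261 / 9.671×10⁻⁹ = 130300 N = 130.3 kN.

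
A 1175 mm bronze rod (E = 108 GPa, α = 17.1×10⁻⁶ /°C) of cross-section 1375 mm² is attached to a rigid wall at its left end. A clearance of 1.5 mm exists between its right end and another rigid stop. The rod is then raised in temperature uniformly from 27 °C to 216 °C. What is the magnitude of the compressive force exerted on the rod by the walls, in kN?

If the wall were absent the rod would grow by αΔT L = 17.1×10⁻⁶ × 189 × 1175 = 3.797 mm.
After closing the 1.5 mm clearance, 3.797 − 1.5 = 2.297 mm of expansion remains to be suppressed by the wall.
That suppressed elongation corresponds to σ = E·Δ/L = 108×10³ × 2.297/1175 = 211.2 MPa.
P = σA = 211.2 × 1375 = 290.4 kN.

P ≈ 290 kN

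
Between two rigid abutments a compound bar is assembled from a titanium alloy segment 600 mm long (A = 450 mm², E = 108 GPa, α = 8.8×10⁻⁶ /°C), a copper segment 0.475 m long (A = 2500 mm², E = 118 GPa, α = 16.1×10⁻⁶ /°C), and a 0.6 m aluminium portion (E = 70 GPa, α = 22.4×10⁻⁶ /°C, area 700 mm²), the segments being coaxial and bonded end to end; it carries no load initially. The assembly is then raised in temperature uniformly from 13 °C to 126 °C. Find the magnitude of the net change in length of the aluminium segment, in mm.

If the supports were absent, the total length change would be Σ αᵢΔT Lᵢ = 8.8×10⁻⁶×113×600 + 16.1×10⁻⁶×113×475 + 22.4×10⁻⁶×113×600 = 2.98 mm.
The rigid supports impose zero overall length change; the single axial force P common to all segments must satisfy P Σ Lᵢ/(AᵢEᵢ) = δ_free.
The series flexibility is Σ Lᵢ/(AᵢEᵢ) = 600/(450×108×10³) + 475/(2500×118×10³) + 600/(700×70×10³) = 2.62×10⁻⁵ mm/N.
P = 2.98 / 2.62×10⁻⁵ = 113700 N = 113.7 kN, compressive.
For the aluminium segment, free thermal change = 22.4×10⁻⁶×113×600 = 1.519 mm and elastic change from P = 113700×600/(700×70×10³) = 1.392 mm; these oppose, so the net change is 0.126 mm (segment lengthens).

|ΔL| ≈ 0.126 mm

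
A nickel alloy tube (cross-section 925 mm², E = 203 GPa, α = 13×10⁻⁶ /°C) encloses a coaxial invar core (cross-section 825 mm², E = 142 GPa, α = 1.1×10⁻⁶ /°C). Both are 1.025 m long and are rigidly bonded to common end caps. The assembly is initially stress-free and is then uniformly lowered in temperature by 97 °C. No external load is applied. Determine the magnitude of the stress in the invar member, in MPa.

σ ≈ 101 MPa (compressive)

Both members must finish at the same length. With the larger α, the nickel alloy tends to over-contract; the plates restrain it, putting the nickel alloy in tension and the invar in compression. With no external load the two internal forces are equal and opposite, magnitude P.
Setting the final lengths equal and cancelling L: (α₁ − α₂)ΔT = P/(A₁E₁) + P/(A₂E₂).
|α₁ − α₂|·ΔT = 11.9×10⁻⁶ × 97 = 0.001154.
1/(A₁E₁) + 1/(A₂E₂) = 1/(925×203×10³) + 1/(825×142×10³) = 1.386×10⁻⁸ N⁻¹.
So P = 0.001154 / 1.386×10⁻⁸ = 83.27 kN.
σ_{invar} = P/A₂ = 83270/825 = 100.9 MPa, compressive.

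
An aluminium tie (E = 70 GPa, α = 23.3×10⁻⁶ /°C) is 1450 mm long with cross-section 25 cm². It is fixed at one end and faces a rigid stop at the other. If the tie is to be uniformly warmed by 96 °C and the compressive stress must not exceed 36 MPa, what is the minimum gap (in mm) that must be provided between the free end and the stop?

With no wall the tie would lengthen by αΔT L = 23.3×10⁻⁶ × 96 × 1450 = 3.243 mm.
A stress of 36 MPa corresponds to the wall pushing the tie back by σL/E = 36×1450/(70×10³) = 0.7457 mm.
So the gap has to take up the difference, g_min = δ_free − σL/E = 3.243 − 0.7457 = 2.498 mm.

g ≈ 2.5 mm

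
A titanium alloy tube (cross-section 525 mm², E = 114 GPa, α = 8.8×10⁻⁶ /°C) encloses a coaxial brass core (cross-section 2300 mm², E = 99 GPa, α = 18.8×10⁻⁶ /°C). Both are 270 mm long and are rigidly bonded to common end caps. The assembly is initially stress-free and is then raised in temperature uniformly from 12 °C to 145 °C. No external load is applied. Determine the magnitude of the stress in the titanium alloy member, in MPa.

σ ≈ 120 MPa (tensile)

Equilibrium of a rigid end plate with no external load gives equal and opposite internal forces ±P in the two members. Since α_{brass} > α_{titanium alloy}, heating drives the brass into compression and the titanium alloy into tension.
Setting the final lengths equal and cancelling L: (α₁ − α₂)ΔT = P/(A₁E₁) + P/(A₂E₂).
|α₁ − α₂|·ΔT = 10×10⁻⁶ × 133 = 0.00133.
1/(A₁E₁) + 1/(A₂E₂) = 1/(525×114×10³) + 1/(2300×99×10³) = 2.11×10⁻⁸ N⁻¹.
P = 0.00133 / 2.11×10⁻⁸ = 63030 N = 63.03 kN.
σ_{titanium alloy} = P/A₁ = 63030/525 = 120.1 MPa, tensile.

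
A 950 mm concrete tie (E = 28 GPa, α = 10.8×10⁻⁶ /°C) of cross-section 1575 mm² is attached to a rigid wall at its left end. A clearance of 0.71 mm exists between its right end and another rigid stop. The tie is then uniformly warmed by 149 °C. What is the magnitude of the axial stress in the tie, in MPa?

If the wall were absent the tie would grow by αΔT L = 10.8×10⁻⁶ × 149 × 950 = 1.529 mm.
This exceeds the 0.71 mm gap, so the wall pushes back. The portion of expansion that must be recovered elastically is δ_free − gap = 1.529 − 0.71 = 0.8187 mm.
So σ = E(δ_free − g)/L = 28×10³ × 0.8187/950 = 24.13 MPa.

σ ≈ 24.1 MPa (compressive)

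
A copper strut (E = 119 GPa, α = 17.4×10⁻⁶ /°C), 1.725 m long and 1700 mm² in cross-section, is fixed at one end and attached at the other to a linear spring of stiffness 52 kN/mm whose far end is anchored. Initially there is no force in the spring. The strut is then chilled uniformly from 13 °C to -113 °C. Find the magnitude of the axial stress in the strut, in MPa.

σ ≈ 80.1 MPa (tensile)

Free thermal contraction: δ_free = αΔT L = 17.4×10⁻⁶ × 126 × 1725 = 3.782 mm.
Let P be the tensile force in the spring. The strut extends elastically by PL/(AE) and the spring stretches by P/k; together these equal δ_free.
P [ L/(AE) + 1/k ] = δ_free → P [ 1725/(1700×119×10³) + 1/(52×10³) ] = 3.782.
P = 3.782 / 2.776×10⁻⁵ = 136200 N.
σ = P/A = 136200/1700 = 80.14 MPa.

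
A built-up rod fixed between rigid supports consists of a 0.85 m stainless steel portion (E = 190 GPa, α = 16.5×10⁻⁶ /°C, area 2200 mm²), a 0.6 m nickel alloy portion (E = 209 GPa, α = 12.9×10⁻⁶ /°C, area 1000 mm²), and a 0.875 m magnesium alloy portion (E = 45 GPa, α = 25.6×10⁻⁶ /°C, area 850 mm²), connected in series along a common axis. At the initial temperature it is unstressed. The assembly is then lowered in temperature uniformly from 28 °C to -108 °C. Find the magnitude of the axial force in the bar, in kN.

P ≈ 216 kN (tensile)

Free thermal contraction of the whole bar: Σ αᵢΔT Lᵢ = 16.5×10⁻⁶×136×850 + 12.9×10⁻⁶×136×600 + 25.6×10⁻⁶×136×875 = 6.006 mm.
The walls prevent any net length change, so an axial force P (same in every segment) develops. Compatibility: P · Σ Lᵢ/(AᵢEᵢ) = δ_free.
The series flexibility is Σ Lᵢ/(AᵢEᵢ) = 850/(2200×190×10³) + 600/(1000×209×10³) + 875/(850×45×10³) = 2.778×10⁻⁵ mm/N.
P = 6.006 / 2.778×10⁻⁵ = 216200 N = 216.2 kN, tensile.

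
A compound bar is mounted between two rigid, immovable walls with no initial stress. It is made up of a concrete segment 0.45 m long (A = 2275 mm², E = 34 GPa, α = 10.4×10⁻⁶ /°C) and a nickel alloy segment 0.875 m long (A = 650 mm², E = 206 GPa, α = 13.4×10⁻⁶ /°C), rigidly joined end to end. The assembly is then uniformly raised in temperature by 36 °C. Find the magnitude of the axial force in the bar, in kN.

P ≈ 47.8 kN (compressive)

With the walls removed the bar would change length by δ_free = Σ αᵢΔT Lᵢ = 10.4×10⁻⁶×36×450 + 13.4×10⁻⁶×36×875 = 0.5906 mm.
Since the ends are fixed, an axial force P builds up, equal in every segment, with P · Σ Lᵢ/(AᵢEᵢ) = δ_free.
Σ Lᵢ/(AᵢEᵢ) = 450/(2275×34×10³) + 875/(650×206×10³) = 1.235×10⁻⁵ mm/N.
Hence P = δ_free / Σ(L/AE) = 0.5906/1.235×10⁻⁵ = 47.81 kN (compressive).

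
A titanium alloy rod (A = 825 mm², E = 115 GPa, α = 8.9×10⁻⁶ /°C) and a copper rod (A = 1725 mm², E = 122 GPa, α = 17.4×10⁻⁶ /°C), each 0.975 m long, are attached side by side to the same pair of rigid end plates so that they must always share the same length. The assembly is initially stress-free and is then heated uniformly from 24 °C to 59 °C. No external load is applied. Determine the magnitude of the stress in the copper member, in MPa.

σ ≈ 11.3 MPa (compressive)

Both members must finish at the same length. With the larger α, the copper tends to over-expand; the plates restrain it, putting the copper in compression and the titanium alloy in tension. With no external load the two internal forces are equal and opposite, magnitude P.
Setting the final lengths equal and cancelling L: (α₁ − α₂)ΔT = P/(A₁E₁) + P/(A₂E₂).
|α₁ − α₂|·ΔT = 8.5×10⁻⁶ × 35 = 0.0002975.
1/(A₁E₁) + 1/(A₂E₂) = 1/(825×115×10³) + 1/(1725×122×10³) = 1.529×10⁻⁸ N⁻¹.
P = 0.0002975 / 1.529×10⁻⁸ = 19450 N = 19.45 kN.
σ_{copper} = P/A₂ = 19450/1725 = 11.28 MPa, compressive.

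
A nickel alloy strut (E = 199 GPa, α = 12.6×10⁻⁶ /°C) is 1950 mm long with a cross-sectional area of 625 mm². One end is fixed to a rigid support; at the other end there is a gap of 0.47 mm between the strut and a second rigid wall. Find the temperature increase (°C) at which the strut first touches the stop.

Contact occurs when the free expansion equals the gap: αΔT L = 0.47 mm.
So ΔT = g/(αL) = 0.47/(12.6×10⁻⁶ × 1950) = 19.13 °C.

ΔT ≈ 19.1 °C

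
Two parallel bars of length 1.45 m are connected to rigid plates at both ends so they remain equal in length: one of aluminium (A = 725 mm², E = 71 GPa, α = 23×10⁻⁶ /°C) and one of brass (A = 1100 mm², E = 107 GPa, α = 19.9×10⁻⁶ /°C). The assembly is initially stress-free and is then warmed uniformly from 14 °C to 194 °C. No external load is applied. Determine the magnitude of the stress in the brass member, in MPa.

The aluminium has the larger α, so on heating it would change length more than the brass if both were free. The rigid plates force a common final length, so the aluminium is put into compression and the brass into tension, with equal and opposite forces P (no external load).
Compatibility of the two members (thermal + elastic change equal): (α₁ − α₂)ΔT = P·[1/(A₁E₁) + 1/(A₂E₂)].
|α₁ − α₂|·ΔT = 3.1×10⁻⁶ × 180 = 0.000558.
1/(A₁E₁) + 1/(A₂E₂) = 1/(725×71×10³) + 1/(1100×107×10³) = 2.792×10⁻⁸ N⁻¹.
So P = 0.000558 / 2.792×10⁻⁸ = 19.98 kN.
σ_{brass} = P/A₂ = 19980/1100 = 18.17 MPa, tensile.

σ ≈ 18.2 MPa (tensile)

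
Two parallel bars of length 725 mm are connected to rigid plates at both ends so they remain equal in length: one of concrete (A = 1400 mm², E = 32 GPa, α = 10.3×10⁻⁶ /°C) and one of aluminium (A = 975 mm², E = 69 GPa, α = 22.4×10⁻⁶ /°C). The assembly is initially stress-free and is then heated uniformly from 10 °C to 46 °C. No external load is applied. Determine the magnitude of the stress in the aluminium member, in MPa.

σ ≈ 12 MPa (compressive)

The aluminium has the larger α, so on heating it would change length more than the concrete if both were free. The rigid plates force a common final length, so the aluminium is put into compression and the concrete into tension, with equal and opposite forces P (no external load).
Setting the final lengths equal and cancelling L: (α₁ − α₂)ΔT = P/(A₁E₁) + P/(A₂E₂).
|α₁ − α₂|·ΔT = 12.1×10⁻⁶ × 36 = 0.0004356.
1/(A₁E₁) + 1/(A₂E₂) = 1/(1400×32×10³) + 1/(975×69×10³) = 3.719×10⁻⁸ N⁻¹.
So P = 0.0004356 / 3.719×10⁻⁸ = 11.71 kN.
σ_{aluminium} = P/A₂ = 11710/975 = 12.01 MPa, compressive.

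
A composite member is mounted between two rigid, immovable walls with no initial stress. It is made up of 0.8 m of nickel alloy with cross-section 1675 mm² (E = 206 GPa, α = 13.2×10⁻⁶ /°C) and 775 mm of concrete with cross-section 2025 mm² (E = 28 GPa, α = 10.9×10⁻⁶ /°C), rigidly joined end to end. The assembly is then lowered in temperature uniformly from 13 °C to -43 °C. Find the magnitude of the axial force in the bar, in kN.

P ≈ 66.6 kN (tensile)

With the walls removed the bar would change length by δ_free = Σ αᵢΔT Lᵢ = 13.2×10⁻⁶×56×800 + 10.9×10⁻⁶×56×775 = 1.064 mm.
The rigid supports impose zero overall length change; the single axial force P common to all segments must satisfy P Σ Lᵢ/(AᵢEᵢ) = δ_free.
Σ Lᵢ/(AᵢEᵢ) = 800/(1675×206×10³) + 775/(2025×28×10³) = 1.599×10⁻⁵ mm/N.
Hence P = δ_free / Σ(L/AE) = 1.064/1.599×10⁻⁵ = 66.58 kN (tensile).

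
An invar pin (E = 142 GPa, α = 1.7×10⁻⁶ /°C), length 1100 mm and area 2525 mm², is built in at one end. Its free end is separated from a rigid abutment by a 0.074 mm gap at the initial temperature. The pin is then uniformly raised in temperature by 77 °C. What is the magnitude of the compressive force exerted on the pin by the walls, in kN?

If the wall were absent the pin would grow by αΔT L = 1.7×10⁻⁶ × 77 × 1100 = 0.144 mm.
The gap closes (δ_free > 0.074 mm) and the wall then resists a further 0.144 − 0.074 = 0.06999 mm of expansion.
Compatibility: PL/(AE) = 0.06999 mm, so σ = P/A = E × (0.06999/1100) = 9.035 MPa.
P = σA = 9.035 × 2525 = 22.81 kN.

P ≈ 22.8 kN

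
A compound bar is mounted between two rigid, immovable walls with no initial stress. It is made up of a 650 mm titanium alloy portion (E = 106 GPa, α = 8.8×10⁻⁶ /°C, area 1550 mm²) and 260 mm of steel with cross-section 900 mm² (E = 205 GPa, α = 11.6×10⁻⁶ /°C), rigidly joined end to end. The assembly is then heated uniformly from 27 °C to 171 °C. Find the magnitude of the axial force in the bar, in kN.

If the supports were absent, the total length change would be Σ αᵢΔT Lᵢ = 8.8×10⁻⁶×144×650 + 11.6×10⁻⁶×144×260 = 1.258 mm.
Since the ends are fixed, an axial force P builds up, equal in every segment, with P · Σ Lᵢ/(AᵢEᵢ) = δ_free.
The series flexibility is Σ Lᵢ/(AᵢEᵢ) = 650/(1550×106×10³) + 260/(900×205×10³) = 5.365×10⁻⁶ mm/N.
Hence P = δ_free / Σ(L/AE) = 1.258/5.365×10⁻⁶ = 234.5 kN (compressive).

P ≈ 234 kN (compressive)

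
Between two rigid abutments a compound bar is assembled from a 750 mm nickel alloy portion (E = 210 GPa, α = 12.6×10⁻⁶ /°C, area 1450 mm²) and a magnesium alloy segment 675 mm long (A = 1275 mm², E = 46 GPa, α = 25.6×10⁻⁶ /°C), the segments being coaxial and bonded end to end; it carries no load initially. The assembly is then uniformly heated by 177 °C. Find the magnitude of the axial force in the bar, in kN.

P ≈ 339 kN (compressive)

With the walls removed the bar would change length by δ_free = Σ αᵢΔT Lᵢ = 12.6×10⁻⁶×177×750 + 25.6×10⁻⁶×177×675 = 4.731 mm.
The rigid supports impose zero overall length change; the single axial force P common to all segments must satisfy P Σ Lᵢ/(AᵢEᵢ) = δ_free.
The series flexibility is Σ Lᵢ/(AᵢEᵢ) = 750/(1450×210×10³) + 675/(1275×46×10³) = 1.397×10⁻⁵ mm/N.
P = 4.731 / 1.397×10⁻⁵ = 338600 N = 338.6 kN, compressive.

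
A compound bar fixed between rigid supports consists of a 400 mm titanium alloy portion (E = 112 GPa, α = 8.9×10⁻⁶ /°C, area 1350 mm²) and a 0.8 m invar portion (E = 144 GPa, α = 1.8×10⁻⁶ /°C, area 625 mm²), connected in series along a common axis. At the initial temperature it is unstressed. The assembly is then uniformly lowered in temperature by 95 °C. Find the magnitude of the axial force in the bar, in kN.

P ≈ 41.2 kN (tensile)

With the walls removed the bar would change length by δ_free = Σ αᵢΔT Lᵢ = 8.9×10⁻⁶×95×400 + 1.8×10⁻⁶×95×800 = 0.475 mm.
Since the ends are fixed, an axial force P builds up, equal in every segment, with P · Σ Lᵢ/(AᵢEᵢ) = δ_free.
The series flexibility is Σ Lᵢ/(AᵢEᵢ) = 400/(1350×112×10³) + 800/(625×144×10³) = 1.153×10⁻⁵ mm/N.
Hence P = δ_free / Σ(L/AE) = 0.475/1.153×10⁻⁵ = 41.18 kN (tensile).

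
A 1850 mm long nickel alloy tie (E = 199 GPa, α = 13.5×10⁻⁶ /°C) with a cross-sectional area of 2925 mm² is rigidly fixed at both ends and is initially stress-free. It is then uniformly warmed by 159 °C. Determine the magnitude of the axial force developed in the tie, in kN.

P ≈ 1250 kN (compressive)

With zero net strain, σ = E·αΔT = 199 GPa × 13.5×10⁻⁶ × 159 = 427.2 MPa.
Then P = σA = 427.2 × 2925 mm² = 1249 kN, compressive.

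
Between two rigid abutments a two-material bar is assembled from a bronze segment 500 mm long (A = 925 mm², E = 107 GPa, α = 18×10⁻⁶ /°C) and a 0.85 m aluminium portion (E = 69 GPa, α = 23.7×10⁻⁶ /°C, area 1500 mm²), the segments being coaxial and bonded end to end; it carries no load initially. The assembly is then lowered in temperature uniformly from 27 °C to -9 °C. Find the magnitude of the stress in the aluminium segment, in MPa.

Free thermal contraction of the whole bar: Σ αᵢΔT Lᵢ = 18×10⁻⁶×36×500 + 23.7×10⁻⁶×36×850 = 1.049 mm.
The walls prevent any net length change, so an axial force P (same in every segment) develops. Compatibility: P · Σ Lᵢ/(AᵢEᵢ) = δ_free.
Σ Lᵢ/(AᵢEᵢ) = 500/(925×107×10³) + 850/(1500×69×10³) = 1.326×10⁻⁵ mm/N.
P = 1.049 / 1.326×10⁻⁵ = 79100 N = 79.1 kN, tensile.
σ_{aluminium} = P / A = 79100 / 1500 = 52.73 MPa.

σ ≈ 52.7 MPa (tensile)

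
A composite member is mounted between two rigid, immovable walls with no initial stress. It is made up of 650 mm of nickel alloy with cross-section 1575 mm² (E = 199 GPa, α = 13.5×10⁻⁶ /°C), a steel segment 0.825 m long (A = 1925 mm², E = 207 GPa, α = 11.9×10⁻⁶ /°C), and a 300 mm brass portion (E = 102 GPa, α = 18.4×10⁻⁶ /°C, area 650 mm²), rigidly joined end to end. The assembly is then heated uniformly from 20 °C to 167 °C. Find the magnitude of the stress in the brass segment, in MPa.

Free thermal expansion of the whole bar: Σ αᵢΔT Lᵢ = 13.5×10⁻⁶×147×650 + 11.9×10⁻⁶×147×825 + 18.4×10⁻⁶×147×300 = 3.545 mm.
Since the ends are fixed, an axial force P builds up, equal in every segment, with P · Σ Lᵢ/(AᵢEᵢ) = δ_free.
The series flexibility is Σ Lᵢ/(AᵢEᵢ) = 650/(1575×199×10³) + 825/(1925×207×10³) + 300/(650×102×10³) = 8.669×10⁻⁶ mm/N.
P = 3.545 / 8.669×10⁻⁶ = 408900 N = 408.9 kN, compressive.
σ_{brass} = P / A = 408900 / 650 = 629 MPa.

σ ≈ 629 MPa (compressive)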